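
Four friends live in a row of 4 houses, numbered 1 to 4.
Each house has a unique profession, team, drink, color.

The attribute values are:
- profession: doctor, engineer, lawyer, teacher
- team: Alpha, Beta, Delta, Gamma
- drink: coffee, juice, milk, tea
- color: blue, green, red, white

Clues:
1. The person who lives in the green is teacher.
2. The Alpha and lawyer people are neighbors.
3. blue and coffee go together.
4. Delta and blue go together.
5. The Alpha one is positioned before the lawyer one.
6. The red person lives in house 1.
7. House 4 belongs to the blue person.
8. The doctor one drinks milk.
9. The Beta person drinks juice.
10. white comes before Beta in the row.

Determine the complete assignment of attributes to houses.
Solution:

House | Profession | Team | Drink | Color
-----------------------------------------
  1   | doctor | Alpha | milk | red
  2   | lawyer | Gamma | tea | white
  3   | teacher | Beta | juice | green
  4   | engineer | Delta | coffee | blue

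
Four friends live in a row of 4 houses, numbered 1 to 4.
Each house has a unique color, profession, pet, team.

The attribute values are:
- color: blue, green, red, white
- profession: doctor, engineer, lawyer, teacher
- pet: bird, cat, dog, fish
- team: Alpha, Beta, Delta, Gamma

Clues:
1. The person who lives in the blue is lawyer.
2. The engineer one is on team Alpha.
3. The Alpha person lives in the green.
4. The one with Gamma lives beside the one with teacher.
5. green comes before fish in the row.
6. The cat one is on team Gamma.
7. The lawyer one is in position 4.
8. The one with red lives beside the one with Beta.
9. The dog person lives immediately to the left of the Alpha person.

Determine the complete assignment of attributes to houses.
Solution:

House | Color | Profession | Pet | Team
---------------------------------------
  1   | red | doctor | cat | Gamma
  2   | white | teacher | dog | Beta
  3   | green | engineer | bird | Alpha
  4   | blue | lawyer | fish | Delta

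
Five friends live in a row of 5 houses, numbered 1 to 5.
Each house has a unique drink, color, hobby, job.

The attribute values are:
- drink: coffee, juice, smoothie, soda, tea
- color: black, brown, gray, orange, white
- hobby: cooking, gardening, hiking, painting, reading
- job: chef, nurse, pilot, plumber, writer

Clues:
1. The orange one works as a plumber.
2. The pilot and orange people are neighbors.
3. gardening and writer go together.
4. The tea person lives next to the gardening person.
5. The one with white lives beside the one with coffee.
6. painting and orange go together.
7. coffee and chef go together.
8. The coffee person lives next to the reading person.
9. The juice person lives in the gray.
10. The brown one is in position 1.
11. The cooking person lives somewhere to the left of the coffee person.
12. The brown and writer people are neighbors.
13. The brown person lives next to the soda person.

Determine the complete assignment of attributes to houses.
Solution:

House | Drink | Color | Hobby | Job
-----------------------------------
  1   | tea | brown | cooking | nurse
  2   | soda | white | gardening | writer
  3   | coffee | black | hiking | chef
  4   | juice | gray | reading | pilot
  5   | smoothie | orange | painting | plumber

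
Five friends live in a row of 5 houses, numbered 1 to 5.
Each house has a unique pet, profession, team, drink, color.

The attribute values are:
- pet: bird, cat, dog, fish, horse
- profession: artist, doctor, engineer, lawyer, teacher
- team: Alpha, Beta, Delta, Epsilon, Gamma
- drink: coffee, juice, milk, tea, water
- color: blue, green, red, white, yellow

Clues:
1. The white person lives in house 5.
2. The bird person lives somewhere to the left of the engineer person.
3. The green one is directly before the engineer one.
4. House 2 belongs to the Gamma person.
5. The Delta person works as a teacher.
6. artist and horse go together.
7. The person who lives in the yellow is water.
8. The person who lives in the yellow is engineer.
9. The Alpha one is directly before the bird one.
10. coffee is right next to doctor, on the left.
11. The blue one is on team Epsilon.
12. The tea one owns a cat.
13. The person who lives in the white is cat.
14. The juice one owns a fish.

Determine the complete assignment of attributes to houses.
Solution:

House | Pet | Profession | Team | Drink | Color
-----------------------------------------------
  1   | horse | artist | Alpha | coffee | red
  2   | bird | doctor | Gamma | milk | green
  3   | dog | engineer | Beta | water | yellow
  4   | fish | lawyer | Epsilon | juice | blue
  5   | cat | teacher | Delta | tea | white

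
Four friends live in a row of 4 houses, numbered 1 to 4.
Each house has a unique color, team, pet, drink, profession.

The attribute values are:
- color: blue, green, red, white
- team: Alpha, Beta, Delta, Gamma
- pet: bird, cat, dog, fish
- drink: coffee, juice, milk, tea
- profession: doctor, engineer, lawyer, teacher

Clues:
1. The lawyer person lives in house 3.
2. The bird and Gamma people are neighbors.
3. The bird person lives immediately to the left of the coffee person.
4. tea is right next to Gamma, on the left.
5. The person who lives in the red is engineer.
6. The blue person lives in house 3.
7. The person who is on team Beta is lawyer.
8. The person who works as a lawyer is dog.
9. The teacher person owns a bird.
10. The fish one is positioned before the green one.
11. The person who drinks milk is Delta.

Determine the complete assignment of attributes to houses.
Solution:

House | Color | Team | Pet | Drink | Profession
-----------------------------------------------
  1   | white | Alpha | bird | tea | teacher
  2   | red | Gamma | fish | coffee | engineer
  3   | blue | Beta | dog | juice | lawyer
  4   | green | Delta | cat | milk | doctor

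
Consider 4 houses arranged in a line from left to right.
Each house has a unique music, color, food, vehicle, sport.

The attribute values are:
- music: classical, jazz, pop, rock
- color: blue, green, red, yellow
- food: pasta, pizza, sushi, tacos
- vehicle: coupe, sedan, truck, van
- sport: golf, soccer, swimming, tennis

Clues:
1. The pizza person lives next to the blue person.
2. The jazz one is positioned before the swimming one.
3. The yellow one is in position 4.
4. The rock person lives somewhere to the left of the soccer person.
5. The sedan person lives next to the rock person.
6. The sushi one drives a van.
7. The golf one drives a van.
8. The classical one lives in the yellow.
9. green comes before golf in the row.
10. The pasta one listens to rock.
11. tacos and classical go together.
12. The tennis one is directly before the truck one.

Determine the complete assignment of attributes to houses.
Solution:

House | Music | Color | Food | Vehicle | Sport
----------------------------------------------
  1   | jazz | green | pizza | sedan | tennis
  2   | rock | blue | pasta | truck | swimming
  3   | pop | red | sushi | van | golf
  4   | classical | yellow | tacos | coupe | soccer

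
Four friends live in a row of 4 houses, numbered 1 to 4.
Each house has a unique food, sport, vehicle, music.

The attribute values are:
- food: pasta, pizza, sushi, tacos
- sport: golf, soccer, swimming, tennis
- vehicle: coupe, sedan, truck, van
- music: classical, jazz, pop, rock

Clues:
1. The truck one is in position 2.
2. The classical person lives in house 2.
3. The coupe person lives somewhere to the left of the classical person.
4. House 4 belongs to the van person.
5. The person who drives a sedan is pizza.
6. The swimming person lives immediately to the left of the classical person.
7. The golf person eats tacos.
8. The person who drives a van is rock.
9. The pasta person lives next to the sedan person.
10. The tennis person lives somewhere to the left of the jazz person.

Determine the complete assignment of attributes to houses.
Solution:

House | Food | Sport | Vehicle | Music
--------------------------------------
  1   | sushi | swimming | coupe | pop
  2   | pasta | tennis | truck | classical
  3   | pizza | soccer | sedan | jazz
  4   | tacos | golf | van | rock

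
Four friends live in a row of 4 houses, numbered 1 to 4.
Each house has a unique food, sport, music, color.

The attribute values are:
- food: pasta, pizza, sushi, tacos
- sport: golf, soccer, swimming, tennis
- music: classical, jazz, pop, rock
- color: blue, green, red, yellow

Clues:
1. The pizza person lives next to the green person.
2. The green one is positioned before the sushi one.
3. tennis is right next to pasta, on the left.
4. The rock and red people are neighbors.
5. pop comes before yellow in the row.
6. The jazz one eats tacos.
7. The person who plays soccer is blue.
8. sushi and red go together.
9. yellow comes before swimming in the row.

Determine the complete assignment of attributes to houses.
Solution:

House | Food | Sport | Music | Color
------------------------------------
  1   | pizza | soccer | pop | blue
  2   | tacos | tennis | jazz | green
  3   | pasta | golf | rock | yellow
  4   | sushi | swimming | classical | red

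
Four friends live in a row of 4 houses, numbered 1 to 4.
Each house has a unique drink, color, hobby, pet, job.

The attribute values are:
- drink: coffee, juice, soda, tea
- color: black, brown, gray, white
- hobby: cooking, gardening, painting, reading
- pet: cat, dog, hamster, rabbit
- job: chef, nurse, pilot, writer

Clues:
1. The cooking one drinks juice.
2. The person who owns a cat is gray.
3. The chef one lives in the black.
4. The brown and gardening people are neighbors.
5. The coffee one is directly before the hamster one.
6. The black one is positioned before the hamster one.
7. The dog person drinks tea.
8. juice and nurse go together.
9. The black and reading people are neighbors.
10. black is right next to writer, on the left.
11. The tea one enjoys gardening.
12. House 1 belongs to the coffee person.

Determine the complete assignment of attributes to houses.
Solution:

House | Drink | Color | Hobby | Pet | Job
-----------------------------------------
  1   | coffee | black | painting | rabbit | chef
  2   | soda | brown | reading | hamster | writer
  3   | tea | white | gardening | dog | pilot
  4   | juice | gray | cooking | cat | nurse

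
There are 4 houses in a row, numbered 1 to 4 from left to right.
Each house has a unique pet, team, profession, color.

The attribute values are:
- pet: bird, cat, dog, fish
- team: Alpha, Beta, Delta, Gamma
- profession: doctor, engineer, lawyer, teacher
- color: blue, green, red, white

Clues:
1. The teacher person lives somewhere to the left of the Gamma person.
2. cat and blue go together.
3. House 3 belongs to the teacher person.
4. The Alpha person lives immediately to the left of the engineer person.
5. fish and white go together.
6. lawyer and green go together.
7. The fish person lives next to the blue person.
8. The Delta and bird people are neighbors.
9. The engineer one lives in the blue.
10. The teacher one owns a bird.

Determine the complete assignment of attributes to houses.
Solution:

House | Pet | Team | Profession | Color
---------------------------------------
  1   | fish | Alpha | doctor | white
  2   | cat | Delta | engineer | blue
  3   | bird | Beta | teacher | red
  4   | dog | Gamma | lawyer | green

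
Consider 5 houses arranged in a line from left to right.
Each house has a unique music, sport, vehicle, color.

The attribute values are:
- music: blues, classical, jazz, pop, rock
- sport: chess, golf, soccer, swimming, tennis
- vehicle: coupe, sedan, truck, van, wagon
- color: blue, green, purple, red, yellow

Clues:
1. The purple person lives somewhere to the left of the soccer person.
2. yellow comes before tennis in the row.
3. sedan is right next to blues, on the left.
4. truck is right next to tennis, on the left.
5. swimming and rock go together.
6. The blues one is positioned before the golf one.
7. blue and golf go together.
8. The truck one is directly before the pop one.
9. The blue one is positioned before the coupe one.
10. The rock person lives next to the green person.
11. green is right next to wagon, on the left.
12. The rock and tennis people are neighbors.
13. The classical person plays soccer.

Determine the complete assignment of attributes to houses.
Solution:

House | Music | Sport | Vehicle | Color
---------------------------------------
  1   | rock | swimming | truck | yellow
  2   | pop | tennis | sedan | green
  3   | blues | chess | wagon | purple
  4   | jazz | golf | van | blue
  5   | classical | soccer | coupe | red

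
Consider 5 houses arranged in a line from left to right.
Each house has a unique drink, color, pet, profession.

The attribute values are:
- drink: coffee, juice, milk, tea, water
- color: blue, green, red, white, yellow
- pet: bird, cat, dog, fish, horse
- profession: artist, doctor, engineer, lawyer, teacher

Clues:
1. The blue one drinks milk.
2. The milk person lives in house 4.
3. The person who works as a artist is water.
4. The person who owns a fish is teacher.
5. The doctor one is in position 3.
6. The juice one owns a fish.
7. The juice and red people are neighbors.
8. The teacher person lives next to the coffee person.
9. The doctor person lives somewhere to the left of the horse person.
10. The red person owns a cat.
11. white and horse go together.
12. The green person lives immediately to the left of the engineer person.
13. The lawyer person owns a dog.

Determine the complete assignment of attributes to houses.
Solution:

House | Drink | Color | Pet | Profession
----------------------------------------
  1   | juice | green | fish | teacher
  2   | coffee | red | cat | engineer
  3   | tea | yellow | bird | doctor
  4   | milk | blue | dog | lawyer
  5   | water | white | horse | artist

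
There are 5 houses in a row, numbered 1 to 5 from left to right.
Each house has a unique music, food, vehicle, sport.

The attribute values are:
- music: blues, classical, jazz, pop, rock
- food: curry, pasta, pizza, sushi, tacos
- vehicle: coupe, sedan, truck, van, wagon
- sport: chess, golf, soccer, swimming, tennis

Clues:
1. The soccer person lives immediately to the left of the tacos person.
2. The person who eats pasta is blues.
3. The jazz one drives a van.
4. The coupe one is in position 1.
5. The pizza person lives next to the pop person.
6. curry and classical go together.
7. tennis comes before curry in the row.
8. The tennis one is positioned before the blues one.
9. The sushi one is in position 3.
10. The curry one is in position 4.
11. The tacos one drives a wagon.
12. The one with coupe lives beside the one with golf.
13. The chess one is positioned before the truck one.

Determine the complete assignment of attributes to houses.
Solution:

House | Music | Food | Vehicle | Sport
--------------------------------------
  1   | rock | pizza | coupe | soccer
  2   | pop | tacos | wagon | golf
  3   | jazz | sushi | van | tennis
  4   | classical | curry | sedan | chess
  5   | blues | pasta | truck | swimming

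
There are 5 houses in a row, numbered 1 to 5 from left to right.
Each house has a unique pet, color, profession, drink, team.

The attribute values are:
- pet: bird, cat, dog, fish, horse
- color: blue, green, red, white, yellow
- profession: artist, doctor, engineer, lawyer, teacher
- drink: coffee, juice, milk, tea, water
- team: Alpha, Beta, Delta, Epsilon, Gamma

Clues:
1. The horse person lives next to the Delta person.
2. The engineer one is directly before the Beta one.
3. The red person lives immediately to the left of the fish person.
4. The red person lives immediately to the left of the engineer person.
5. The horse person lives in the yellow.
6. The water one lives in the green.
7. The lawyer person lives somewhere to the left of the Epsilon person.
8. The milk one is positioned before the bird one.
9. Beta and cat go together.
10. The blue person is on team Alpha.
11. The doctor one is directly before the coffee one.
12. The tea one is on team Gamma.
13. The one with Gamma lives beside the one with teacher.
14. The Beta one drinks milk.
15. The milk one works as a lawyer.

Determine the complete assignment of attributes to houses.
Solution:

House | Pet | Color | Profession | Drink | Team
-----------------------------------------------
  1   | horse | yellow | doctor | tea | Gamma
  2   | dog | red | teacher | coffee | Delta
  3   | fish | blue | engineer | juice | Alpha
  4   | cat | white | lawyer | milk | Beta
  5   | bird | green | artist | water | Epsilon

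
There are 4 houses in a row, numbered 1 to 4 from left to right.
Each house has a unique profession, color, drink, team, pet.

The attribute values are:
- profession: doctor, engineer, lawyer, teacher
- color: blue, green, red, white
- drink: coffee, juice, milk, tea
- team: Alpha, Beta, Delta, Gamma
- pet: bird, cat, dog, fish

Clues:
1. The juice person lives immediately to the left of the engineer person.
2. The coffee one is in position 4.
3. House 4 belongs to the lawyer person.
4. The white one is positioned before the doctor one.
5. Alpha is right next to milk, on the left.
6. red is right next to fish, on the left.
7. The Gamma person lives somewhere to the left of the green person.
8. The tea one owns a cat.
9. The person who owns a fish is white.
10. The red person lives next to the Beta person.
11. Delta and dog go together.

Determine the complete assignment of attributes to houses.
Solution:

House | Profession | Color | Drink | Team | Pet
-----------------------------------------------
  1   | teacher | red | juice | Alpha | bird
  2   | engineer | white | milk | Beta | fish
  3   | doctor | blue | tea | Gamma | cat
  4   | lawyer | green | coffee | Delta | dog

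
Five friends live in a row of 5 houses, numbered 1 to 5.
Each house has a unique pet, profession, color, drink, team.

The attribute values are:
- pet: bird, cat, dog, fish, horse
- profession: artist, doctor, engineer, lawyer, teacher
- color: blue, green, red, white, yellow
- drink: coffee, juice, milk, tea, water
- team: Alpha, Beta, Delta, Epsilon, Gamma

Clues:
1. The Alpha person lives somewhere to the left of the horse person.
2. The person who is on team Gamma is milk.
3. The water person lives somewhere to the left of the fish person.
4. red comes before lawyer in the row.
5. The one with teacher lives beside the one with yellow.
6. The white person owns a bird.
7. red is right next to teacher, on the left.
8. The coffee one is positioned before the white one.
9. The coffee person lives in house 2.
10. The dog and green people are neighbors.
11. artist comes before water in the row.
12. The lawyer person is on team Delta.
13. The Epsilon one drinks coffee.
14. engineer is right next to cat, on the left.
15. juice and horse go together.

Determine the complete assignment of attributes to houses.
Solution:

House | Pet | Profession | Color | Drink | Team
-----------------------------------------------
  1   | dog | engineer | red | tea | Alpha
  2   | cat | teacher | green | coffee | Epsilon
  3   | horse | artist | yellow | juice | Beta
  4   | bird | lawyer | white | water | Delta
  5   | fish | doctor | blue | milk | Gamma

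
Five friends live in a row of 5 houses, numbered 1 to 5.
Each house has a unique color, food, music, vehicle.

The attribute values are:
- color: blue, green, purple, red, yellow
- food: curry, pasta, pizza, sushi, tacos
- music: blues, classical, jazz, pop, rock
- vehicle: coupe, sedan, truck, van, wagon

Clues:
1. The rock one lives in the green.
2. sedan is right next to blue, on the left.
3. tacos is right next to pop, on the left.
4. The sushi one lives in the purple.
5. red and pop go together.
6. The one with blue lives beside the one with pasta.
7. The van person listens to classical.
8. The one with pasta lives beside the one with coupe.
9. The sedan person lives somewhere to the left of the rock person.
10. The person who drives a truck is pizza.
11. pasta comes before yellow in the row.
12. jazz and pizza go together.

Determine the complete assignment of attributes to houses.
Solution:

House | Color | Food | Music | Vehicle
--------------------------------------
  1   | purple | sushi | blues | sedan
  2   | blue | tacos | classical | van
  3   | red | pasta | pop | wagon
  4   | green | curry | rock | coupe
  5   | yellow | pizza | jazz | truck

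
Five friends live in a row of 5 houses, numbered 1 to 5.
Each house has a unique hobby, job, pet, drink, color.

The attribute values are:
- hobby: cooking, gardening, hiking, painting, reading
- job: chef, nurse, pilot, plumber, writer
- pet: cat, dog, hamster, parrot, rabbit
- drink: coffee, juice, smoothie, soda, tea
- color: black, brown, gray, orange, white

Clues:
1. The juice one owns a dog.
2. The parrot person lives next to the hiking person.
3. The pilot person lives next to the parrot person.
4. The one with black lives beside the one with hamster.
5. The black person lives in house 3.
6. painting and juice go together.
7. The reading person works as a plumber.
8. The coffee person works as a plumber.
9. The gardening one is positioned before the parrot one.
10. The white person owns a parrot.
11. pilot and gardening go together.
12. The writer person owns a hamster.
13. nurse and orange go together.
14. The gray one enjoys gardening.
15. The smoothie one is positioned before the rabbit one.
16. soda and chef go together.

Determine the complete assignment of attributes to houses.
Solution:

House | Hobby | Job | Pet | Drink | Color
-----------------------------------------
  1   | gardening | pilot | cat | smoothie | gray
  2   | reading | plumber | parrot | coffee | white
  3   | hiking | chef | rabbit | soda | black
  4   | cooking | writer | hamster | tea | brown
  5   | painting | nurse | dog | juice | orange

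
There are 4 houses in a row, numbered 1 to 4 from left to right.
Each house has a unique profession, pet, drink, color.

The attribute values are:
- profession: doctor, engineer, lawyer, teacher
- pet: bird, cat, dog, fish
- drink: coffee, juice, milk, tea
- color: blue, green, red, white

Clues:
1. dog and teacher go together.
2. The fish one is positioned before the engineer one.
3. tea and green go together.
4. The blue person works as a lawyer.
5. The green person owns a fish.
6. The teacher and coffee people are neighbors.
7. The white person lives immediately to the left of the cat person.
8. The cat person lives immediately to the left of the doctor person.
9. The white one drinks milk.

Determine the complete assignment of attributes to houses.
Solution:

House | Profession | Pet | Drink | Color
----------------------------------------
  1   | teacher | dog | milk | white
  2   | lawyer | cat | coffee | blue
  3   | doctor | fish | tea | green
  4   | engineer | bird | juice | red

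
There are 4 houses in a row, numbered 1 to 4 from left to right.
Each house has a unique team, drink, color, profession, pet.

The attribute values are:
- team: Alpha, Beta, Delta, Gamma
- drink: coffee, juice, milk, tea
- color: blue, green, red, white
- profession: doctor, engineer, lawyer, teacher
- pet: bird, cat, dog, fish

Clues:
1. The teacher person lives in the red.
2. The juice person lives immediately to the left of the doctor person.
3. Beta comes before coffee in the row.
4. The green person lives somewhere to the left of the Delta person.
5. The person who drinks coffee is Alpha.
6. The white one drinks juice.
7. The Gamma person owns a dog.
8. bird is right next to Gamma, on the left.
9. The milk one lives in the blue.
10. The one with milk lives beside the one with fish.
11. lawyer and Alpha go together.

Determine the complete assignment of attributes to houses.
Solution:

House | Team | Drink | Color | Profession | Pet
-----------------------------------------------
  1   | Beta | juice | white | engineer | bird
  2   | Gamma | milk | blue | doctor | dog
  3   | Alpha | coffee | green | lawyer | fish
  4   | Delta | tea | red | teacher | cat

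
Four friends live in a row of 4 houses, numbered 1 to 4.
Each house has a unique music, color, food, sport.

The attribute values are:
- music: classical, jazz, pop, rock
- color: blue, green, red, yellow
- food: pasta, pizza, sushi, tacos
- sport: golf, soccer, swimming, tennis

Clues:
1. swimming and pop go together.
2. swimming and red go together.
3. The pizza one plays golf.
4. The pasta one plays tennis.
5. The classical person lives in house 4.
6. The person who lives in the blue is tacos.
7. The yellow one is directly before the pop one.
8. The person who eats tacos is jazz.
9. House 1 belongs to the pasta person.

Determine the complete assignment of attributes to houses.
Solution:

House | Music | Color | Food | Sport
------------------------------------
  1   | rock | yellow | pasta | tennis
  2   | pop | red | sushi | swimming
  3   | jazz | blue | tacos | soccer
  4   | classical | green | pizza | golf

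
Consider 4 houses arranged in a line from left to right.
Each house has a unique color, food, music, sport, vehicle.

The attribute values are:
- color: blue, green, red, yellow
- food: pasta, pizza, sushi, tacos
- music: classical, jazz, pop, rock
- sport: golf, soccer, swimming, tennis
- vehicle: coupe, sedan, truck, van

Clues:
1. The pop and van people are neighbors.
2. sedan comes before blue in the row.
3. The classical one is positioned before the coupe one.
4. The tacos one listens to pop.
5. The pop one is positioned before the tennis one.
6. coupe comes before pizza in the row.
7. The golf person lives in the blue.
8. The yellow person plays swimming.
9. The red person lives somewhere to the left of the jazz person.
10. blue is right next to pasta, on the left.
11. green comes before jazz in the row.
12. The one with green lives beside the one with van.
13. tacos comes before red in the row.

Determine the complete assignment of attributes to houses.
Solution:

House | Color | Food | Music | Sport | Vehicle
----------------------------------------------
  1   | green | tacos | pop | soccer | sedan
  2   | blue | sushi | classical | golf | van
  3   | red | pasta | rock | tennis | coupe
  4   | yellow | pizza | jazz | swimming | truck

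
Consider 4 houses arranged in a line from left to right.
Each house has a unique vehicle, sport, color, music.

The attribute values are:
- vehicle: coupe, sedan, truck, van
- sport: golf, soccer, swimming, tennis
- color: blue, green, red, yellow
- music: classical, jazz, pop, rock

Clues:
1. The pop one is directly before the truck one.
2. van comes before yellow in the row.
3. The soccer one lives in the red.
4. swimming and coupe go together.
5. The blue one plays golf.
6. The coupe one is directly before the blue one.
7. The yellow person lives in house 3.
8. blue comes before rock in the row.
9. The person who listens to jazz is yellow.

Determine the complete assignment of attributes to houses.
Solution:

House | Vehicle | Sport | Color | Music
---------------------------------------
  1   | coupe | swimming | green | classical
  2   | van | golf | blue | pop
  3   | truck | tennis | yellow | jazz
  4   | sedan | soccer | red | rock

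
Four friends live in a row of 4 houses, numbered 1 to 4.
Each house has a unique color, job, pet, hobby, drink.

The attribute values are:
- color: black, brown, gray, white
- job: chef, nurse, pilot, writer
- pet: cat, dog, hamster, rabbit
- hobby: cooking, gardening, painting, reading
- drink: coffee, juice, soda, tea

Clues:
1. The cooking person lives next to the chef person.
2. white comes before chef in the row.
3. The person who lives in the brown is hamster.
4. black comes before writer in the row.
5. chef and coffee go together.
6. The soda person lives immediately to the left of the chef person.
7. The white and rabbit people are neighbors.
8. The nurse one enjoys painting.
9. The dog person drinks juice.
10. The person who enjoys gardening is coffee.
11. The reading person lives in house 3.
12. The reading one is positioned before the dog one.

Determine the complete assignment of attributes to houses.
Solution:

House | Color | Job | Pet | Hobby | Drink
-----------------------------------------
  1   | white | pilot | cat | cooking | soda
  2   | black | chef | rabbit | gardening | coffee
  3   | brown | writer | hamster | reading | tea
  4   | gray | nurse | dog | painting | juice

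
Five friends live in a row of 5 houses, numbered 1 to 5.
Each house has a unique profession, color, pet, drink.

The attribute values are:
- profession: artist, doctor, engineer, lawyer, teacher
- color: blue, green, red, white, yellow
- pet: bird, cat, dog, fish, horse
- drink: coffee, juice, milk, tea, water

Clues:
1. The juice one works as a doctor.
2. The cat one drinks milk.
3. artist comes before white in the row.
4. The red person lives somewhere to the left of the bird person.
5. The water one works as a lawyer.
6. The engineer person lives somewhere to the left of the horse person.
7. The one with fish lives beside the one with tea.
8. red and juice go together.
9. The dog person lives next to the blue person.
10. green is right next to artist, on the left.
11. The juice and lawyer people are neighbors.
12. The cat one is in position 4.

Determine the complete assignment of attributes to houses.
Solution:

House | Profession | Color | Pet | Drink
----------------------------------------
  1   | doctor | red | dog | juice
  2   | lawyer | blue | fish | water
  3   | engineer | green | bird | tea
  4   | artist | yellow | cat | milk
  5   | teacher | white | horse | coffee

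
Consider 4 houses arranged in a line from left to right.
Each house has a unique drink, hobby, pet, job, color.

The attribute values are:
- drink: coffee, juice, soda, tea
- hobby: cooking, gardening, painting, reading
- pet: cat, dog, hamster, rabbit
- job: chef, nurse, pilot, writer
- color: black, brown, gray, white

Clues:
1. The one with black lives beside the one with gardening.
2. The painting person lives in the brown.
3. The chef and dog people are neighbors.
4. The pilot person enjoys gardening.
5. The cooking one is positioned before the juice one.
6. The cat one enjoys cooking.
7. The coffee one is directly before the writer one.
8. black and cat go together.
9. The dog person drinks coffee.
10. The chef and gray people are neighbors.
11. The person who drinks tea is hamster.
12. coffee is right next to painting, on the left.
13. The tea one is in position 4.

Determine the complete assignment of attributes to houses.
Solution:

House | Drink | Hobby | Pet | Job | Color
-----------------------------------------
  1   | soda | cooking | cat | chef | black
  2   | coffee | gardening | dog | pilot | gray
  3   | juice | painting | rabbit | writer | brown
  4   | tea | reading | hamster | nurse | white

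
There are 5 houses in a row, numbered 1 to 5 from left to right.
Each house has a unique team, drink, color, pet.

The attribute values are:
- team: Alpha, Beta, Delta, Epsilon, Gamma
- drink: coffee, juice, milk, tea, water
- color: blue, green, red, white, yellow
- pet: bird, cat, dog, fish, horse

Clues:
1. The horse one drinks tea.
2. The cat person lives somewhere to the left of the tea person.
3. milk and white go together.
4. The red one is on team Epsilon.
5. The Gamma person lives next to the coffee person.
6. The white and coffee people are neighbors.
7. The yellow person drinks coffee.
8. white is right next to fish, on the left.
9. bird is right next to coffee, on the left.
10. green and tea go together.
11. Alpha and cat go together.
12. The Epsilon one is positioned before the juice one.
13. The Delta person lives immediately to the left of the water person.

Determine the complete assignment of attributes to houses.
Solution:

House | Team | Drink | Color | Pet
----------------------------------
  1   | Gamma | milk | white | bird
  2   | Delta | coffee | yellow | fish
  3   | Epsilon | water | red | dog
  4   | Alpha | juice | blue | cat
  5   | Beta | tea | green | horse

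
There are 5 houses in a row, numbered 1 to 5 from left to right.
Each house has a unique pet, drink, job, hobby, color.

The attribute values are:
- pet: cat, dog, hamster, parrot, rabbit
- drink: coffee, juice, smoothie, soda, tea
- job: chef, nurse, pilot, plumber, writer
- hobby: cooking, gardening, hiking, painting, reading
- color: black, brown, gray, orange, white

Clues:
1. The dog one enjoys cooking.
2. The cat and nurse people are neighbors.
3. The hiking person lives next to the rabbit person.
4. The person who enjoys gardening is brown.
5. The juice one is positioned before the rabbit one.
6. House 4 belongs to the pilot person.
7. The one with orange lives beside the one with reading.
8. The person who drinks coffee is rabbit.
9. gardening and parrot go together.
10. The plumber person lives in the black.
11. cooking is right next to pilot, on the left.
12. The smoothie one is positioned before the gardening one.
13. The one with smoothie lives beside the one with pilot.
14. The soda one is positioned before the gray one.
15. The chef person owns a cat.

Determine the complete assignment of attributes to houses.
Solution:

House | Pet | Drink | Job | Hobby | Color
-----------------------------------------
  1   | cat | juice | chef | hiking | orange
  2   | rabbit | coffee | nurse | reading | white
  3   | dog | smoothie | plumber | cooking | black
  4   | parrot | soda | pilot | gardening | brown
  5   | hamster | tea | writer | painting | gray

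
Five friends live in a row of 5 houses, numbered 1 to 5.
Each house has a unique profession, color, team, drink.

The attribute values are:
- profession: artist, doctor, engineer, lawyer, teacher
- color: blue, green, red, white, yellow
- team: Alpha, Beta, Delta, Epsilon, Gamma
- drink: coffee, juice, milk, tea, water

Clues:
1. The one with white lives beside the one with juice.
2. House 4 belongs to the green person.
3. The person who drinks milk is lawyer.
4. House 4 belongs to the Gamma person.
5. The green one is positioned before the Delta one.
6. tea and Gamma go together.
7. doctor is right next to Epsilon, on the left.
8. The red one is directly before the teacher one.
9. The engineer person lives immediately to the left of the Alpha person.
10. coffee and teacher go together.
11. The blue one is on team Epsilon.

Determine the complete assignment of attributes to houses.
Solution:

House | Profession | Color | Team | Drink
-----------------------------------------
  1   | engineer | white | Beta | water
  2   | doctor | red | Alpha | juice
  3   | teacher | blue | Epsilon | coffee
  4   | artist | green | Gamma | tea
  5   | lawyer | yellow | Delta | milk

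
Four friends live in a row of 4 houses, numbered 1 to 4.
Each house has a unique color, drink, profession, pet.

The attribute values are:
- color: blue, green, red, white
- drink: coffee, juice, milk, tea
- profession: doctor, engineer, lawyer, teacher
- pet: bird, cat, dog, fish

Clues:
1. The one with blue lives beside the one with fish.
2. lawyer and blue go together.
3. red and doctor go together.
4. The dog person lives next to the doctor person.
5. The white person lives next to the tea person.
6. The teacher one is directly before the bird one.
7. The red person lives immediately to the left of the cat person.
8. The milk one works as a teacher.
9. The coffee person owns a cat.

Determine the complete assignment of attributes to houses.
Solution:

House | Color | Drink | Profession | Pet
----------------------------------------
  1   | white | milk | teacher | dog
  2   | red | tea | doctor | bird
  3   | blue | coffee | lawyer | cat
  4   | green | juice | engineer | fish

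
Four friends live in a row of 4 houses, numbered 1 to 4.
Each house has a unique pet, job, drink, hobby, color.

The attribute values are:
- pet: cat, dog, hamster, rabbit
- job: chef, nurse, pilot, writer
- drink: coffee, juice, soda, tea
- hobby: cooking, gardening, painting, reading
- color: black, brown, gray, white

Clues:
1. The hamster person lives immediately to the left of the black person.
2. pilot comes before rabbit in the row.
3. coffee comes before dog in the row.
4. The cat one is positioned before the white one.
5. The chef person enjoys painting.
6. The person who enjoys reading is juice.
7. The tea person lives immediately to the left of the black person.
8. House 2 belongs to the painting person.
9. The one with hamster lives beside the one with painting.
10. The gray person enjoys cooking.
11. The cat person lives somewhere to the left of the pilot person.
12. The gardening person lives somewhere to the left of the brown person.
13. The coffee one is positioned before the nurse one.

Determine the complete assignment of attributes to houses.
Solution:

House | Pet | Job | Drink | Hobby | Color
-----------------------------------------
  1   | hamster | writer | tea | cooking | gray
  2   | cat | chef | coffee | painting | black
  3   | dog | pilot | soda | gardening | white
  4   | rabbit | nurse | juice | reading | brown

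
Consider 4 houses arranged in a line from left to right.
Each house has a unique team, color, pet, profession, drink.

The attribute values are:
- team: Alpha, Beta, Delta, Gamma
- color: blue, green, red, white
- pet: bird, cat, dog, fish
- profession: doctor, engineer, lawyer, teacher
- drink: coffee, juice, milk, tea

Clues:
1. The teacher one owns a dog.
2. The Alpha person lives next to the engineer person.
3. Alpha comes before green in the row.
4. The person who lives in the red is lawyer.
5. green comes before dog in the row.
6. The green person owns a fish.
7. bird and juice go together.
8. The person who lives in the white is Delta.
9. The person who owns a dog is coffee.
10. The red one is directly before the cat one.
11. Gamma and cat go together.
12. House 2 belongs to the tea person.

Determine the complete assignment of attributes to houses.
Solution:

House | Team | Color | Pet | Profession | Drink
-----------------------------------------------
  1   | Alpha | red | bird | lawyer | juice
  2   | Gamma | blue | cat | engineer | tea
  3   | Beta | green | fish | doctor | milk
  4   | Delta | white | dog | teacher | coffee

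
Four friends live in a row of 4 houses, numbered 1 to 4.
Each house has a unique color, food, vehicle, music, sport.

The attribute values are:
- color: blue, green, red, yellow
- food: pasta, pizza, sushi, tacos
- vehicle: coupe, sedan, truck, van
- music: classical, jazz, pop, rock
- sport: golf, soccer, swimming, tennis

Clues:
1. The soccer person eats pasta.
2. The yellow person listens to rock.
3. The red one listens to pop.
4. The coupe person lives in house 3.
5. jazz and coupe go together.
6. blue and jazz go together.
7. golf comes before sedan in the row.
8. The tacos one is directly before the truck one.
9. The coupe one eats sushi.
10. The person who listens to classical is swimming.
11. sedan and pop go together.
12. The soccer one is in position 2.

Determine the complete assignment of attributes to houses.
Solution:

House | Color | Food | Vehicle | Music | Sport
----------------------------------------------
  1   | green | tacos | van | classical | swimming
  2   | yellow | pasta | truck | rock | soccer
  3   | blue | sushi | coupe | jazz | golf
  4   | red | pizza | sedan | pop | tennis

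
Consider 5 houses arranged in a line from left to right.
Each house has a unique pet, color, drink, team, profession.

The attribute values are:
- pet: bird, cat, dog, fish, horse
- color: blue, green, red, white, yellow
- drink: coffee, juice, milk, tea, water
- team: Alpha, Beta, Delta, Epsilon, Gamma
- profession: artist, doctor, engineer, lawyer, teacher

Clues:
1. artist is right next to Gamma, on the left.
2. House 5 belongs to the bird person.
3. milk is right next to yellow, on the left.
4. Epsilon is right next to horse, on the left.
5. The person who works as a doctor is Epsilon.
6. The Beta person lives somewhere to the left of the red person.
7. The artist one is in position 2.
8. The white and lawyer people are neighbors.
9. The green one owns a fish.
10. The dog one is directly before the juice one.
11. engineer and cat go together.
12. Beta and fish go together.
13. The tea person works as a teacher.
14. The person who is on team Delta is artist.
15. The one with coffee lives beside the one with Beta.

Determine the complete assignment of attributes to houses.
Solution:

House | Pet | Color | Drink | Team | Profession
-----------------------------------------------
  1   | dog | blue | milk | Epsilon | doctor
  2   | horse | yellow | juice | Delta | artist
  3   | cat | white | coffee | Gamma | engineer
  4   | fish | green | water | Beta | lawyer
  5   | bird | red | tea | Alpha | teacher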